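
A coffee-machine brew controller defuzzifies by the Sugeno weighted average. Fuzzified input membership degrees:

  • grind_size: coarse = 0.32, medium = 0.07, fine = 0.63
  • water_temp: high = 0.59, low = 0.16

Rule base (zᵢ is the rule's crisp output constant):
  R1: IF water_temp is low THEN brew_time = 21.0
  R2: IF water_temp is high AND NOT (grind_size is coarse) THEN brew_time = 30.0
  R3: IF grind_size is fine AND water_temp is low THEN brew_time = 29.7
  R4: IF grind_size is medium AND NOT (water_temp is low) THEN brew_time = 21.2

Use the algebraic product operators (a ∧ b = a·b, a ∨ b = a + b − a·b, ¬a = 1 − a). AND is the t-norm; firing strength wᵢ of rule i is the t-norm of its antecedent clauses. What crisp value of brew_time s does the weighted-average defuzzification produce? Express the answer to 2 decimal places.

R1 (z=21.0): low=0.16 → w = 0.1600
R2 (z=30.0): high=0.59, ¬coarse=1−0.32=0.68; AND[a·b] → w = 0.4012
R3 (z=29.7): fine=0.63, low=0.16; AND[a·b] → w = 0.1008
R4 (z=21.2): medium=0.07, ¬low=1−0.16=0.84; AND[a·b] → w = 0.0588
Weighted average = (0.1600·21.0 + 0.4012·30.0 + 0.1008·29.7 + 0.0588·21.2) / (0.1600 + 0.4012 + 0.1008 + 0.0588)
  = 19.6363 / 0.7208 = 27.24

27.24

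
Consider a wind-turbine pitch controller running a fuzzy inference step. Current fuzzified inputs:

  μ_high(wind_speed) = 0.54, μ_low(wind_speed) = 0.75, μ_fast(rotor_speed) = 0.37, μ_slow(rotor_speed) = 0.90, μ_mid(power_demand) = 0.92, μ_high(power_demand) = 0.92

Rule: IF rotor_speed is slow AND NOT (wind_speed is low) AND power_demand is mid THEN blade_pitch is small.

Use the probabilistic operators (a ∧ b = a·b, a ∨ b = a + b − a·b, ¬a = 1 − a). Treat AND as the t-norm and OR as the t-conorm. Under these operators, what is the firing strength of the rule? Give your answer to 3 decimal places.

firing strength: slow=0.90, ¬low=1−0.75=0.25, mid=0.92; AND[a·b] → w = 0.2070

0.207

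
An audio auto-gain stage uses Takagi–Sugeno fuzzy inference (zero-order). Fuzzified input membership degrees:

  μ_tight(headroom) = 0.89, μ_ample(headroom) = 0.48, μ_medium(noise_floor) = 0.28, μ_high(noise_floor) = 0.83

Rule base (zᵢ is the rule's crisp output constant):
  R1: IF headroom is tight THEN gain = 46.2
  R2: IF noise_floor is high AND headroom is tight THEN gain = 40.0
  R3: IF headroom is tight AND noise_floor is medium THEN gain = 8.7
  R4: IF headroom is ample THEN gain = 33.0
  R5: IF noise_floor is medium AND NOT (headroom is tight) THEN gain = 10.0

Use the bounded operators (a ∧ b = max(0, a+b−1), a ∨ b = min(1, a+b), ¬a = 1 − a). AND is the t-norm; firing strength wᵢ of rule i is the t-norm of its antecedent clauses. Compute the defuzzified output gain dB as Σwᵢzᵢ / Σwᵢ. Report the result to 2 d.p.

38.60

R1 (z=46.2): tight=0.89 → w = 0.89
R2 (z=40.0): high=0.83, tight=0.89; AND[max(0, a+b−1)] → w = 0.72
R3 (z=8.7): tight=0.89, medium=0.28; AND[max(0, a+b−1)] → w = 0.17
R4 (z=33.0): ample=0.48 → w = 0.48
R5 (z=10.0): medium=0.28, ¬tight=1−0.89=0.11; AND[max(0, a+b−1)] → w = 0.00
Weighted average = (0.89·46.2 + 0.72·40.0 + 0.17·8.7 + 0.48·33.0 + 0.00·10.0) / (0.89 + 0.72 + 0.17 + 0.48 + 0.00)
  = 87.2370 / 2.2600 = 38.60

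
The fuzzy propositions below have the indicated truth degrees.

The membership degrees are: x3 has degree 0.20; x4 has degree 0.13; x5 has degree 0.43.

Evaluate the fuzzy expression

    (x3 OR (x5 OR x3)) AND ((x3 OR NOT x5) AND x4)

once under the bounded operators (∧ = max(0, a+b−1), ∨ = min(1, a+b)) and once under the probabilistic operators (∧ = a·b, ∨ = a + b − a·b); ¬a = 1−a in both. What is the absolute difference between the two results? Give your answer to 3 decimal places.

0.054

Under bounded:
  x5 OR x3 = min(1, a+b) on (0.43, 0.20) = 0.63
  x3 OR (x5 OR x3) = min(1, a+b) on (0.20, 0.63) = 0.83
  NOT x5 = 1 − 0.43 = 0.57
  x3 OR NOT x5 = min(1, a+b) on (0.20, 0.57) = 0.77
  (x3 OR NOT x5) AND x4 = max(0, a+b−1) on (0.77, 0.13) = 0.00
  (x3 OR (x5 OR x3)) AND ((x3 OR NOT x5) AND x4) = max(0, a+b−1) on (0.83, 0.00) = 0.00
  → value = 0.0000
Under probabilistic:
  x5 OR x3 = a + b − a·b on (0.4300, 0.2000) = 0.5440
  x3 OR (x5 OR x3) = a + b − a·b on (0.2000, 0.5440) = 0.6352
  NOT x5 = 1 − 0.4300 = 0.5700
  x3 OR NOT x5 = a + b − a·b on (0.2000, 0.5700) = 0.6560
  (x3 OR NOT x5) AND x4 = a·b on (0.6560, 0.1300) = 0.0853
  (x3 OR (x5 OR x3)) AND ((x3 OR NOT x5) AND x4) = a·b on (0.6352, 0.0853) = 0.0542
  → value = 0.0542
|0.0000 − 0.0542| = 0.054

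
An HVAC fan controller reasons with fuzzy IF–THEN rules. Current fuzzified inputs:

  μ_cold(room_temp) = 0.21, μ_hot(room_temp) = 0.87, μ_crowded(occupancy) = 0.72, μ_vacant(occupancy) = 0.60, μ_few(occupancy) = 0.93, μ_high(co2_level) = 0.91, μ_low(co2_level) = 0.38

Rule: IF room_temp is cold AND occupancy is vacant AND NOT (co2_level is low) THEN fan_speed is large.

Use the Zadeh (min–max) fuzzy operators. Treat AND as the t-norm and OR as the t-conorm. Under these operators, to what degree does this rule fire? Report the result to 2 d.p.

0.21

firing strength: cold=0.21, vacant=0.60, ¬low=1−0.38=0.62; AND[min(a, b)] → w = 0.21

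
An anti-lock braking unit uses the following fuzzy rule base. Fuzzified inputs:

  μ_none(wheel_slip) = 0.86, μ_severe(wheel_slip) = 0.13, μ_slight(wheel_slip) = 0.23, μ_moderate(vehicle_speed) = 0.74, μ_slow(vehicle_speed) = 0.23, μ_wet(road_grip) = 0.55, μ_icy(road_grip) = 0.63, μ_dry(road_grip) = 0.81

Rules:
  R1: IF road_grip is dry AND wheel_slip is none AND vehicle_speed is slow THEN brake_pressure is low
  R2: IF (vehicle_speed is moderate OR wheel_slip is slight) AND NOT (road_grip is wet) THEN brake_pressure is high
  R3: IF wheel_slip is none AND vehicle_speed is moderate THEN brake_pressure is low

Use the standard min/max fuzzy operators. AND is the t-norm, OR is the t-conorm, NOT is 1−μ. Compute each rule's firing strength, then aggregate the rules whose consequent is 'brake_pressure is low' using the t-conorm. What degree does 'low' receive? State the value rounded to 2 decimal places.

0.74

R1: dry=0.81, none=0.86, slow=0.23; AND[min(a, b)] → w = 0.23
R2: (moderate=0.74 OR slight=0.23) = 0.74; AND[min(a, b)] with ¬wet=1−0.55=0.45 → w = 0.45
R3: none=0.86, moderate=0.74; AND[min(a, b)] → w = 0.74
Rules with consequent 'low': {R1, R3} → strengths 0.23, 0.74
Aggregate via t-conorm [max(a, b)]: 0.74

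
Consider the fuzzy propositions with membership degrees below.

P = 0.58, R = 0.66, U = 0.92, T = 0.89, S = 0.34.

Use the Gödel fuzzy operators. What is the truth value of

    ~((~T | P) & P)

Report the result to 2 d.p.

~T = 1 − 0.89 = 0.11
~T | P = max(a, b) on (0.11, 0.58) = 0.58
(~T | P) & P = min(a, b) on (0.58, 0.58) = 0.58
~((~T | P) & P) = 1 − 0.58 = 0.42

0.42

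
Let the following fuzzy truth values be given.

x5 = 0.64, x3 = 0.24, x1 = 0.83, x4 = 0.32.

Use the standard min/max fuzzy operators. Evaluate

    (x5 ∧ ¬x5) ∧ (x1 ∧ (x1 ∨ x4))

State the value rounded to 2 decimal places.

0.36

¬x5 = 1 − 0.64 = 0.36
x5 ∧ ¬x5 = min(a, b) on (0.64, 0.36) = 0.36
x1 ∨ x4 = max(a, b) on (0.83, 0.32) = 0.83
x1 ∧ (x1 ∨ x4) = min(a, b) on (0.83, 0.83) = 0.83
(x5 ∧ ¬x5) ∧ (x1 ∧ (x1 ∨ x4)) = min(a, b) on (0.36, 0.83) = 0.36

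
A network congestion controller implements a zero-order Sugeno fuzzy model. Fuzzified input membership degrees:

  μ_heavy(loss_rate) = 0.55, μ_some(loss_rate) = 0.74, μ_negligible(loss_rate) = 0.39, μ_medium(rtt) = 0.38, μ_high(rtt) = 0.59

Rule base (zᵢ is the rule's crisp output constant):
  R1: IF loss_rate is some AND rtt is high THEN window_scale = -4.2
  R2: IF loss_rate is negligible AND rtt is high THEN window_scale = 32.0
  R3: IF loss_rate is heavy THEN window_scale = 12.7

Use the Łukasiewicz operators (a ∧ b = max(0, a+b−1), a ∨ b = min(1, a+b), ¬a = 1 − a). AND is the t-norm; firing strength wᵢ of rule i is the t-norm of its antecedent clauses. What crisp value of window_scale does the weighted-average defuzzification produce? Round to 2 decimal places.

R1 (z=-4.2): some=0.74, high=0.59; AND[max(0, a+b−1)] → w = 0.33
R2 (z=32.0): negligible=0.39, high=0.59; AND[max(0, a+b−1)] → w = 0.00
R3 (z=12.7): heavy=0.55 → w = 0.55
Weighted average = (0.33·-4.2 + 0.00·32.0 + 0.55·12.7) / (0.33 + 0.00 + 0.55)
  = 5.5990 / 0.8800 = 6.36

6.36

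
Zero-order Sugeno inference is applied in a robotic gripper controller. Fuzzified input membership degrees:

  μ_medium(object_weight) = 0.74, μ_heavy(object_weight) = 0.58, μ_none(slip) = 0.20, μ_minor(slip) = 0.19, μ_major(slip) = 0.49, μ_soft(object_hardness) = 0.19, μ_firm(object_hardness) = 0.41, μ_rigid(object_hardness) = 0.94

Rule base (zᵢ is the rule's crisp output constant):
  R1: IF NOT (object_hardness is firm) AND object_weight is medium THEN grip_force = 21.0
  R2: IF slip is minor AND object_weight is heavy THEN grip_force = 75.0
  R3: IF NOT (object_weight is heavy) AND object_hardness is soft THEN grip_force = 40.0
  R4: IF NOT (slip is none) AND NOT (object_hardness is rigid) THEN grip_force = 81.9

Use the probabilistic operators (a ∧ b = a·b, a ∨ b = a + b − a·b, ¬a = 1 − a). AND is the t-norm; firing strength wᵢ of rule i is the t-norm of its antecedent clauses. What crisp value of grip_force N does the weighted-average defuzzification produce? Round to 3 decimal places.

36.402

R1 (z=21.0): ¬firm=1−0.41=0.59, medium=0.74; AND[a·b] → w = 0.4366
R2 (z=75.0): minor=0.19, heavy=0.58; AND[a·b] → w = 0.1102
R3 (z=40.0): ¬heavy=1−0.58=0.42, soft=0.19; AND[a·b] → w = 0.0798
R4 (z=81.9): ¬none=1−0.20=0.80, ¬rigid=1−0.94=0.06; AND[a·b] → w = 0.0480
Weighted average = (0.4366·21.0 + 0.1102·75.0 + 0.0798·40.0 + 0.0480·81.9) / (0.4366 + 0.1102 + 0.0798 + 0.0480)
  = 24.5568 / 0.6746 = 36.402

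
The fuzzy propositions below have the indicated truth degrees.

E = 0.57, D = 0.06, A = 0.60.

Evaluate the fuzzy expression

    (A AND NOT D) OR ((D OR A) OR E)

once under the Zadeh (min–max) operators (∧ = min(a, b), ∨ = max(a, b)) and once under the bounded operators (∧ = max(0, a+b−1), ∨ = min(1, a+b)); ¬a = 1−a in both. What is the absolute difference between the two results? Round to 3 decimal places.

0.400

Under Zadeh (min–max):
  NOT D = 1 − 0.06 = 0.94
  A AND NOT D = min(a, b) on (0.60, 0.94) = 0.60
  D OR A = max(a, b) on (0.06, 0.60) = 0.60
  (D OR A) OR E = max(a, b) on (0.60, 0.57) = 0.60
  (A AND NOT D) OR ((D OR A) OR E) = max(a, b) on (0.60, 0.60) = 0.60
  → value = 0.6000
Under bounded:
  NOT D = 1 − 0.06 = 0.94
  A AND NOT D = max(0, a+b−1) on (0.60, 0.94) = 0.54
  D OR A = min(1, a+b) on (0.06, 0.60) = 0.66
  (D OR A) OR E = min(1, a+b) on (0.66, 0.57) = 1.00
  (A AND NOT D) OR ((D OR A) OR E) = min(1, a+b) on (0.54, 1.00) = 1.00
  → value = 1.0000
|0.6000 − 1.0000| = 0.400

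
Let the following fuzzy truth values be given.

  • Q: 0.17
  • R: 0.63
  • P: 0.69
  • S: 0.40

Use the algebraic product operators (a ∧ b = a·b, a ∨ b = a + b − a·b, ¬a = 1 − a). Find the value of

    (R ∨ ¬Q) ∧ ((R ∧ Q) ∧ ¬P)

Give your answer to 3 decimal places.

0.031

¬Q = 1 − 0.1700 = 0.8300
R ∨ ¬Q = a + b − a·b on (0.6300, 0.8300) = 0.9371
R ∧ Q = a·b on (0.6300, 0.1700) = 0.1071
¬P = 1 − 0.6900 = 0.3100
(R ∧ Q) ∧ ¬P = a·b on (0.1071, 0.3100) = 0.0332
(R ∨ ¬Q) ∧ ((R ∧ Q) ∧ ¬P) = a·b on (0.9371, 0.0332) = 0.0311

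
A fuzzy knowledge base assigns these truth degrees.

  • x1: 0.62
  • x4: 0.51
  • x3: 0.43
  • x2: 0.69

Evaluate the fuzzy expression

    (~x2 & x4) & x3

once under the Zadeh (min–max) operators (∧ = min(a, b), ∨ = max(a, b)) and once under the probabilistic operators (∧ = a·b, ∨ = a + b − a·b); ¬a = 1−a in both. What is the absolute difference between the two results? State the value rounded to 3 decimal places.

0.242

Under Zadeh (min–max):
  ~x2 = 1 − 0.69 = 0.31
  ~x2 & x4 = min(a, b) on (0.31, 0.51) = 0.31
  (~x2 & x4) & x3 = min(a, b) on (0.31, 0.43) = 0.31
  → value = 0.3100
Under probabilistic:
  ~x2 = 1 − 0.6900 = 0.3100
  ~x2 & x4 = a·b on (0.3100, 0.5100) = 0.1581
  (~x2 & x4) & x3 = a·b on (0.1581, 0.4300) = 0.0680
  → value = 0.0680
|0.3100 − 0.0680| = 0.242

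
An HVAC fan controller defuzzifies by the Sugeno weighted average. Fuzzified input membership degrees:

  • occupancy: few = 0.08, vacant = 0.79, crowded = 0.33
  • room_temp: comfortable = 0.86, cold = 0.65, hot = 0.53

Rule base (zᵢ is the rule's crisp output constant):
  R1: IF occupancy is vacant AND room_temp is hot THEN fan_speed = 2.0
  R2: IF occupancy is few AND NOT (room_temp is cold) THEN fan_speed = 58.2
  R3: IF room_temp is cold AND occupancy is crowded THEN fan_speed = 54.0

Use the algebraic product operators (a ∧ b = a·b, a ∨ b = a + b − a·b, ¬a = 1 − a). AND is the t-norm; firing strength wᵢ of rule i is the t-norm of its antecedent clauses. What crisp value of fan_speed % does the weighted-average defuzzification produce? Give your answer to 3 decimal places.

R1 (z=2.0): vacant=0.79, hot=0.53; AND[a·b] → w = 0.4187
R2 (z=58.2): few=0.08, ¬cold=1−0.65=0.35; AND[a·b] → w = 0.0280
R3 (z=54.0): cold=0.65, crowded=0.33; AND[a·b] → w = 0.2145
Weighted average = (0.4187·2.0 + 0.0280·58.2 + 0.2145·54.0) / (0.4187 + 0.0280 + 0.2145)
  = 14.0500 / 0.6612 = 21.249

21.249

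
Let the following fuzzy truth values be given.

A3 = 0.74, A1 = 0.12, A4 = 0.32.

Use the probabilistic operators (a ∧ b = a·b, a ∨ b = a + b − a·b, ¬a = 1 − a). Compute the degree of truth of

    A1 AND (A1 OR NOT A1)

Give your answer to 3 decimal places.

NOT A1 = 1 − 0.1200 = 0.8800
A1 OR NOT A1 = a + b − a·b on (0.1200, 0.8800) = 0.8944
A1 AND (A1 OR NOT A1) = a·b on (0.1200, 0.8944) = 0.1073

0.107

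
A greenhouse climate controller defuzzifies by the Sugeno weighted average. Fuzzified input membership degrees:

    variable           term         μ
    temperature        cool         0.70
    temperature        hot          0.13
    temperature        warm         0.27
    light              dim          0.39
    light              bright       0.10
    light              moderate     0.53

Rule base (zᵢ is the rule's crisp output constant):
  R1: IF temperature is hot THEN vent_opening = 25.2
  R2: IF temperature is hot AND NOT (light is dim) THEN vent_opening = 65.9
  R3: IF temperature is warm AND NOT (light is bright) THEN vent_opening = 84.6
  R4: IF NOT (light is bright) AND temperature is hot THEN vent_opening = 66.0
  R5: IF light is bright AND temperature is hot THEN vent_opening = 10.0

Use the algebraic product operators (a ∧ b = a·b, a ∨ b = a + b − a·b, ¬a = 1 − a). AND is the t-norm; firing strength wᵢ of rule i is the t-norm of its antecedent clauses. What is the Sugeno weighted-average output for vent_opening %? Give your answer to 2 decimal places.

63.39

R1 (z=25.2): hot=0.13 → w = 0.1300
R2 (z=65.9): hot=0.13, ¬dim=1−0.39=0.61; AND[a·b] → w = 0.0793
R3 (z=84.6): warm=0.27, ¬bright=1−0.10=0.90; AND[a·b] → w = 0.2430
R4 (z=66.0): ¬bright=1−0.10=0.90, hot=0.13; AND[a·b] → w = 0.1170
R5 (z=10.0): bright=0.10, hot=0.13; AND[a·b] → w = 0.0130
Weighted average = (0.1300·25.2 + 0.0793·65.9 + 0.2430·84.6 + 0.1170·66.0 + 0.0130·10.0) / (0.1300 + 0.0793 + 0.2430 + 0.1170 + 0.0130)
  = 36.9117 / 0.5823 = 63.39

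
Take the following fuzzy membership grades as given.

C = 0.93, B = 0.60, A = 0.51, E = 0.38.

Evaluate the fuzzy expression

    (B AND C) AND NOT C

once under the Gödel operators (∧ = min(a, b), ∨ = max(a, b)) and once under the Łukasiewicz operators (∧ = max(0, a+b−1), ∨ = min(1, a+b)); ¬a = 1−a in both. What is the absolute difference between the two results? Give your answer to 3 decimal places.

0.070

Under Gödel:
  B AND C = min(a, b) on (0.60, 0.93) = 0.60
  NOT C = 1 − 0.93 = 0.07
  (B AND C) AND NOT C = min(a, b) on (0.60, 0.07) = 0.07
  → value = 0.0700
Under Łukasiewicz:
  B AND C = max(0, a+b−1) on (0.60, 0.93) = 0.53
  NOT C = 1 − 0.93 = 0.07
  (B AND C) AND NOT C = max(0, a+b−1) on (0.53, 0.07) = 0.00
  → value = 0.0000
|0.0700 − 0.0000| = 0.070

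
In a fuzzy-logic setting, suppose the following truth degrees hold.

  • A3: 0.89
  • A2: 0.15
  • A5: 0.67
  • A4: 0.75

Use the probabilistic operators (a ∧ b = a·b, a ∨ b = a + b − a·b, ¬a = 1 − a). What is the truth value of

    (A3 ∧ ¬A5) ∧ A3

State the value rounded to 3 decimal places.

¬A5 = 1 − 0.6700 = 0.3300
A3 ∧ ¬A5 = a·b on (0.8900, 0.3300) = 0.2937
(A3 ∧ ¬A5) ∧ A3 = a·b on (0.2937, 0.8900) = 0.2614

0.261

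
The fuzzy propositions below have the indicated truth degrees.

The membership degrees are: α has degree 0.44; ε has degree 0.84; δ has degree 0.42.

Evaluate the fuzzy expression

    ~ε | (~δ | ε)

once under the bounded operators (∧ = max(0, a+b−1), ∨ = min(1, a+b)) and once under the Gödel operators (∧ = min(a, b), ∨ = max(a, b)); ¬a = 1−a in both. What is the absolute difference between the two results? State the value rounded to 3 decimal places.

Under bounded:
  ~ε = 1 − 0.84 = 0.16
  ~δ = 1 − 0.42 = 0.58
  ~δ | ε = min(1, a+b) on (0.58, 0.84) = 1.00
  ~ε | (~δ | ε) = min(1, a+b) on (0.16, 1.00) = 1.00
  → value = 1.0000
Under Gödel:
  ~ε = 1 − 0.84 = 0.16
  ~δ = 1 − 0.42 = 0.58
  ~δ | ε = max(a, b) on (0.58, 0.84) = 0.84
  ~ε | (~δ | ε) = max(a, b) on (0.16, 0.84) = 0.84
  → value = 0.8400
|1.0000 − 0.8400| = 0.160

0.160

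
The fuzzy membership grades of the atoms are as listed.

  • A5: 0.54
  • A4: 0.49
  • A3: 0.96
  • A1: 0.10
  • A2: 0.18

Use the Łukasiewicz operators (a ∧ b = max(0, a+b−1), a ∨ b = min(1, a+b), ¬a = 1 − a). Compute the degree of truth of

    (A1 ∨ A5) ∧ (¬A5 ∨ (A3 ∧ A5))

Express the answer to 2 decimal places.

0.60

A1 ∨ A5 = min(1, a+b) on (0.10, 0.54) = 0.64
¬A5 = 1 − 0.54 = 0.46
A3 ∧ A5 = max(0, a+b−1) on (0.96, 0.54) = 0.50
¬A5 ∨ (A3 ∧ A5) = min(1, a+b) on (0.46, 0.50) = 0.96
(A1 ∨ A5) ∧ (¬A5 ∨ (A3 ∧ A5)) = max(0, a+b−1) on (0.64, 0.96) = 0.60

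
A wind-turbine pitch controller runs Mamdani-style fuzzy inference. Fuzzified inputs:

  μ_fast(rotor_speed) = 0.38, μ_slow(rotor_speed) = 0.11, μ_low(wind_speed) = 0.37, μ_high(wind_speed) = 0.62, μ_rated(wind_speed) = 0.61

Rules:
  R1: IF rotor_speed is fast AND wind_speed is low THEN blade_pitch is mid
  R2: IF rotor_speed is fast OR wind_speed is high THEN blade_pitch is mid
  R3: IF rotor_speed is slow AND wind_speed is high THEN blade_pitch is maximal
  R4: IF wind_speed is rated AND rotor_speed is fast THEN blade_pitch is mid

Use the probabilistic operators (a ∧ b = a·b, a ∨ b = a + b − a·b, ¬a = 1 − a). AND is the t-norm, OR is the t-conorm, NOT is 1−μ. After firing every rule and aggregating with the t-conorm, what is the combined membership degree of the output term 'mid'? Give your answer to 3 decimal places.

R1: fast=0.38, low=0.37; AND[a·b] → w = 0.1406
R2: fast=0.38, high=0.62; OR[a + b − a·b] → w = 0.7644
R3: slow=0.11, high=0.62; AND[a·b] → w = 0.0682
R4: rated=0.61, fast=0.38; AND[a·b] → w = 0.2318
Rules with consequent 'mid': {R1, R2, R4} → strengths 0.1406, 0.7644, 0.2318
Aggregate via t-conorm [a + b − a·b]: 0.8445

0.844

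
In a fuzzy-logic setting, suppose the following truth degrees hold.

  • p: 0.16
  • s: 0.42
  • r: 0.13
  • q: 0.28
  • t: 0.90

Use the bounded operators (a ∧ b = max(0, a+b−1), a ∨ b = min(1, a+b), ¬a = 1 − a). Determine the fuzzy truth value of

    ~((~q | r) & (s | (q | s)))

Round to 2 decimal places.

0.15

~q = 1 − 0.28 = 0.72
~q | r = min(1, a+b) on (0.72, 0.13) = 0.85
q | s = min(1, a+b) on (0.28, 0.42) = 0.70
s | (q | s) = min(1, a+b) on (0.42, 0.70) = 1.00
(~q | r) & (s | (q | s)) = max(0, a+b−1) on (0.85, 1.00) = 0.85
~((~q | r) & (s | (q | s))) = 1 − 0.85 = 0.15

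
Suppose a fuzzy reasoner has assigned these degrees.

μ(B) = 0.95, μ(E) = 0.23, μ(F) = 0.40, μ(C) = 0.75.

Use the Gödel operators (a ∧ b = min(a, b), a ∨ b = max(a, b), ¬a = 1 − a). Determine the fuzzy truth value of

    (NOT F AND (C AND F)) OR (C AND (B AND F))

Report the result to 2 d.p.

0.40

NOT F = 1 − 0.40 = 0.60
C AND F = min(a, b) on (0.75, 0.40) = 0.40
NOT F AND (C AND F) = min(a, b) on (0.60, 0.40) = 0.40
B AND F = min(a, b) on (0.95, 0.40) = 0.40
C AND (B AND F) = min(a, b) on (0.75, 0.40) = 0.40
(NOT F AND (C AND F)) OR (C AND (B AND F)) = max(a, b) on (0.40, 0.40) = 0.40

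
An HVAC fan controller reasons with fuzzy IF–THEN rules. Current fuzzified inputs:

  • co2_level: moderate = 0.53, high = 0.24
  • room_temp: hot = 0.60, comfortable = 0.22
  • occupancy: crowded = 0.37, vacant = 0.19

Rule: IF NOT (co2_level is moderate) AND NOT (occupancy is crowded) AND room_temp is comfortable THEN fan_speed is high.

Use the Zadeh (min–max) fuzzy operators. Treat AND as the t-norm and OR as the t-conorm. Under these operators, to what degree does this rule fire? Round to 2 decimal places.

firing strength: ¬moderate=1−0.53=0.47, ¬crowded=1−0.37=0.63, comfortable=0.22; AND[min(a, b)] → w = 0.22

0.22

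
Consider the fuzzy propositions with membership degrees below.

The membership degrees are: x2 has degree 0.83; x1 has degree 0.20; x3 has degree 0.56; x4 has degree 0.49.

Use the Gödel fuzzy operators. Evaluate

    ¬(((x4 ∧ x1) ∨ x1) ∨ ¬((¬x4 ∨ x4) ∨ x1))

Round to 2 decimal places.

x4 ∧ x1 = min(a, b) on (0.49, 0.20) = 0.20
(x4 ∧ x1) ∨ x1 = max(a, b) on (0.20, 0.20) = 0.20
¬x4 = 1 − 0.49 = 0.51
¬x4 ∨ x4 = max(a, b) on (0.51, 0.49) = 0.51
(¬x4 ∨ x4) ∨ x1 = max(a, b) on (0.51, 0.20) = 0.51
¬((¬x4 ∨ x4) ∨ x1) = 1 − 0.51 = 0.49
((x4 ∧ x1) ∨ x1) ∨ ¬((¬x4 ∨ x4) ∨ x1) = max(a, b) on (0.20, 0.49) = 0.49
¬(((x4 ∧ x1) ∨ x1) ∨ ¬((¬x4 ∨ x4) ∨ x1)) = 1 − 0.49 = 0.51

0.51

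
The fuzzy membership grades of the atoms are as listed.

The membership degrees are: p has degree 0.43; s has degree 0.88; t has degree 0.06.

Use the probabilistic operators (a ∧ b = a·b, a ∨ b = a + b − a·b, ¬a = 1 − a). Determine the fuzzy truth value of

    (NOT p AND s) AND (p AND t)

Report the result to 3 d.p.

NOT p = 1 − 0.4300 = 0.5700
NOT p AND s = a·b on (0.5700, 0.8800) = 0.5016
p AND t = a·b on (0.4300, 0.0600) = 0.0258
(NOT p AND s) AND (p AND t) = a·b on (0.5016, 0.0258) = 0.0129

0.013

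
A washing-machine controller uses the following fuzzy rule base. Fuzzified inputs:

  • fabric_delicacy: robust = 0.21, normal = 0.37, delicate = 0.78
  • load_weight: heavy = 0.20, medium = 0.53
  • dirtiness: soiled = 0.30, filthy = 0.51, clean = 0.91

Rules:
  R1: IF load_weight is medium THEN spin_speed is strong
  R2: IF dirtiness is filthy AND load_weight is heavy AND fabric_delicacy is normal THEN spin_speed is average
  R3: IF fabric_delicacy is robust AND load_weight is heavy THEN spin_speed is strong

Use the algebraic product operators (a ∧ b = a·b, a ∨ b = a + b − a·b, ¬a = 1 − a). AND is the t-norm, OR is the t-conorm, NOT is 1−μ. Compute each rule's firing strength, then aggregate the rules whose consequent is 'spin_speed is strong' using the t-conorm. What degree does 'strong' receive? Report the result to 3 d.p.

0.550

R1: medium=0.53 → w = 0.5300
R2: filthy=0.51, heavy=0.20, normal=0.37; AND[a·b] → w = 0.0377
R3: robust=0.21, heavy=0.20; AND[a·b] → w = 0.0420
Rules with consequent 'strong': {R1, R3} → strengths 0.5300, 0.0420
Aggregate via t-conorm [a + b − a·b]: 0.5497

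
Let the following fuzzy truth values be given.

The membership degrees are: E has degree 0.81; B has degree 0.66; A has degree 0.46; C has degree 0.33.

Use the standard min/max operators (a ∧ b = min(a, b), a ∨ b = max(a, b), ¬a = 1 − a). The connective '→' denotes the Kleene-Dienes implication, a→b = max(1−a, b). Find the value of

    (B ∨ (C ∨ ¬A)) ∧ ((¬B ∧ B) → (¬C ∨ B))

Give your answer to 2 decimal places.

0.66

¬A = 1 − 0.46 = 0.54
C ∨ ¬A = max(a, b) on (0.33, 0.54) = 0.54
B ∨ (C ∨ ¬A) = max(a, b) on (0.66, 0.54) = 0.66
¬B = 1 − 0.66 = 0.34
¬B ∧ B = min(a, b) on (0.34, 0.66) = 0.34
¬C = 1 − 0.33 = 0.67
¬C ∨ B = max(a, b) on (0.67, 0.66) = 0.67
(¬B ∧ B) → (¬C ∨ B)  [Kleene-Dienes: max(1−a, b)] with a=0.34, b=0.67 → 0.67
(B ∨ (C ∨ ¬A)) ∧ ((¬B ∧ B) → (¬C ∨ B)) = min(a, b) on (0.66, 0.67) = 0.66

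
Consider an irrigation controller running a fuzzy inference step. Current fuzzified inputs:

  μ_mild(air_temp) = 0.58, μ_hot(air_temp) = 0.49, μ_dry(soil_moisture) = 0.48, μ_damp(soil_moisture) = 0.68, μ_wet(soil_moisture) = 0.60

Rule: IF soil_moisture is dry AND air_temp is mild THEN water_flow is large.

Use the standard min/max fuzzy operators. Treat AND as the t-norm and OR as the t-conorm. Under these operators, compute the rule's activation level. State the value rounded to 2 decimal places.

firing strength: dry=0.48, mild=0.58; AND[min(a, b)] → w = 0.48

0.48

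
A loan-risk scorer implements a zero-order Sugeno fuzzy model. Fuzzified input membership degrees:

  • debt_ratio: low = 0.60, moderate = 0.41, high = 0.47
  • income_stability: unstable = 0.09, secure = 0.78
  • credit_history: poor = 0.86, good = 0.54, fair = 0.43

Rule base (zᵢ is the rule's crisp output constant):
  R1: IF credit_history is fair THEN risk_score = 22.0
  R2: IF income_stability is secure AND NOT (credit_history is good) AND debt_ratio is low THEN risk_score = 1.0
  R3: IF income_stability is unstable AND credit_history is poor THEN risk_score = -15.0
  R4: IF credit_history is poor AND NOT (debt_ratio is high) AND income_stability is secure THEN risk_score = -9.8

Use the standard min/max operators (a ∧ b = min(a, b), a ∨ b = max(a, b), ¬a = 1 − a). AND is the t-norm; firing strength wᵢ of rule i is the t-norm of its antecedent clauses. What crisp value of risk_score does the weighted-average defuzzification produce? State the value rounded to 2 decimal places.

2.24

R1 (z=22.0): fair=0.43 → w = 0.43
R2 (z=1.0): secure=0.78, ¬good=1−0.54=0.46, low=0.60; AND[min(a, b)] → w = 0.46
R3 (z=-15.0): unstable=0.09, poor=0.86; AND[min(a, b)] → w = 0.09
R4 (z=-9.8): poor=0.86, ¬high=1−0.47=0.53, secure=0.78; AND[min(a, b)] → w = 0.53
Weighted average = (0.43·22.0 + 0.46·1.0 + 0.09·-15.0 + 0.53·-9.8) / (0.43 + 0.46 + 0.09 + 0.53)
  = 3.3760 / 1.5100 = 2.24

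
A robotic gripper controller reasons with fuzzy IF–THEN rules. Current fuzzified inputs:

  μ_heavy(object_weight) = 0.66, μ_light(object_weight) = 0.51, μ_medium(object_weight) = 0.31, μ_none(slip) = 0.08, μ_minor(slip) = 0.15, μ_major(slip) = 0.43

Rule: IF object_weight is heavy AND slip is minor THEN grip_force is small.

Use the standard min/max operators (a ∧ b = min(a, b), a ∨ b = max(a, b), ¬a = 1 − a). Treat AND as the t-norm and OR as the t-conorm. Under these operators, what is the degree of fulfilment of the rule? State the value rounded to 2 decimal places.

firing strength: heavy=0.66, minor=0.15; AND[min(a, b)] → w = 0.15

0.15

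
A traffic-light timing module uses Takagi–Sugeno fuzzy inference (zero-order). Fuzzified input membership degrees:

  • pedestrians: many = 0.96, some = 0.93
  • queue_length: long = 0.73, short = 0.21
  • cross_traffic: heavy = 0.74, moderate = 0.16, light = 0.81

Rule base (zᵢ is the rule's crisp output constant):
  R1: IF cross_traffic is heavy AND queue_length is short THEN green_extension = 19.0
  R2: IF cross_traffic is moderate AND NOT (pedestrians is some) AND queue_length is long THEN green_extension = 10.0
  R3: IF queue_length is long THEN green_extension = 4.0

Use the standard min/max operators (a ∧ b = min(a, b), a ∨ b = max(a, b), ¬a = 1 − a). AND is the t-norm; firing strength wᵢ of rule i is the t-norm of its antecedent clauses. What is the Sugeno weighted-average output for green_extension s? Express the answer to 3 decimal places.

R1 (z=19.0): heavy=0.74, short=0.21; AND[min(a, b)] → w = 0.21
R2 (z=10.0): moderate=0.16, ¬some=1−0.93=0.07, long=0.73; AND[min(a, b)] → w = 0.07
R3 (z=4.0): long=0.73 → w = 0.73
Weighted average = (0.21·19.0 + 0.07·10.0 + 0.73·4.0) / (0.21 + 0.07 + 0.73)
  = 7.6100 / 1.0100 = 7.535

7.535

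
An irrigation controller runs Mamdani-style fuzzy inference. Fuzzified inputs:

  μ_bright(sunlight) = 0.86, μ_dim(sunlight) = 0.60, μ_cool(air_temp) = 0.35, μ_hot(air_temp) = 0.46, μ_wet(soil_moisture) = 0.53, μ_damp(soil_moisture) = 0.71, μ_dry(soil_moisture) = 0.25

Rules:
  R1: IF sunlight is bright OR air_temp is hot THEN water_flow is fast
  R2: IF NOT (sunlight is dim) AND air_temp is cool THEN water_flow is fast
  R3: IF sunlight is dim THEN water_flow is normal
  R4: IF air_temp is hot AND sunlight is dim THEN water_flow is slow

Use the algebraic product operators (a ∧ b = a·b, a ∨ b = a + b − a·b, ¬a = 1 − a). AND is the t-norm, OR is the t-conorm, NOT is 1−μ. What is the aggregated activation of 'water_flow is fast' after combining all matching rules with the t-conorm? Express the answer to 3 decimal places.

R1: bright=0.86, hot=0.46; OR[a + b − a·b] → w = 0.9244
R2: ¬dim=1−0.60=0.40, cool=0.35; AND[a·b] → w = 0.1400
R3: dim=0.60 → w = 0.6000
R4: hot=0.46, dim=0.60; AND[a·b] → w = 0.2760
Rules with consequent 'fast': {R1, R2} → strengths 0.9244, 0.1400
Aggregate via t-conorm [a + b − a·b]: 0.9350

0.935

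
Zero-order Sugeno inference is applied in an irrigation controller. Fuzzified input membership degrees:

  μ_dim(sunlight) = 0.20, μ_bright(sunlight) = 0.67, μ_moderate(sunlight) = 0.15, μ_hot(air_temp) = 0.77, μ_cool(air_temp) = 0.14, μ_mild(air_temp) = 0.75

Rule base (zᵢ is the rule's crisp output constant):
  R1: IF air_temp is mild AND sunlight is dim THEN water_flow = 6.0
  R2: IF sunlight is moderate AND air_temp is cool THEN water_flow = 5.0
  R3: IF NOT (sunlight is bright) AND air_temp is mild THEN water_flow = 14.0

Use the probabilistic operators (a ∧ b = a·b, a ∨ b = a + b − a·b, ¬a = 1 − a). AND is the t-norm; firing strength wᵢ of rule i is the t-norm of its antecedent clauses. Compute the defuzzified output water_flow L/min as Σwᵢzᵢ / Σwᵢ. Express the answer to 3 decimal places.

R1 (z=6.0): mild=0.75, dim=0.20; AND[a·b] → w = 0.1500
R2 (z=5.0): moderate=0.15, cool=0.14; AND[a·b] → w = 0.0210
R3 (z=14.0): ¬bright=1−0.67=0.33, mild=0.75; AND[a·b] → w = 0.2475
Weighted average = (0.1500·6.0 + 0.0210·5.0 + 0.2475·14.0) / (0.1500 + 0.0210 + 0.2475)
  = 4.4700 / 0.4185 = 10.681

10.681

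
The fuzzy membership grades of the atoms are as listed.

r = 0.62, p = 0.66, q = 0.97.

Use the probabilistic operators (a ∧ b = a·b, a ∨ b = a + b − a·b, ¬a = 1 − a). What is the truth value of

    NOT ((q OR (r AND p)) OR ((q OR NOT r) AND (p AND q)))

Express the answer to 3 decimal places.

r AND p = a·b on (0.6200, 0.6600) = 0.4092
q OR (r AND p) = a + b − a·b on (0.9700, 0.4092) = 0.9823
NOT r = 1 − 0.6200 = 0.3800
q OR NOT r = a + b − a·b on (0.9700, 0.3800) = 0.9814
p AND q = a·b on (0.6600, 0.9700) = 0.6402
(q OR NOT r) AND (p AND q) = a·b on (0.9814, 0.6402) = 0.6283
(q OR (r AND p)) OR ((q OR NOT r) AND (p AND q)) = a + b − a·b on (0.9823, 0.6283) = 0.9934
NOT ((q OR (r AND p)) OR ((q OR NOT r) AND (p AND q))) = 1 − 0.9934 = 0.0066

0.007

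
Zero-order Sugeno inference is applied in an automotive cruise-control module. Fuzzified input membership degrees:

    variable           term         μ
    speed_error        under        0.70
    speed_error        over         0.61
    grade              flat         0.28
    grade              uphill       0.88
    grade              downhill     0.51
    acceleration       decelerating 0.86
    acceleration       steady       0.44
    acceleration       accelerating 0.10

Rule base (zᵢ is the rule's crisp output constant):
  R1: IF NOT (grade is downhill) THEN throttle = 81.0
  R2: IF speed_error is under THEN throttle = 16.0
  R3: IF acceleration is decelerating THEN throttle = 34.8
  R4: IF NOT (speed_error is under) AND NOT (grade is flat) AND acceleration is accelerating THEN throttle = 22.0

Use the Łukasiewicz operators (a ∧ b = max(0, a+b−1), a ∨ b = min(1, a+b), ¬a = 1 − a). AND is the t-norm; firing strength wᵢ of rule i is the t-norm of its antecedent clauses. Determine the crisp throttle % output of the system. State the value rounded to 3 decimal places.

39.423

R1 (z=81.0): ¬downhill=1−0.51=0.49 → w = 0.49
R2 (z=16.0): under=0.70 → w = 0.70
R3 (z=34.8): decelerating=0.86 → w = 0.86
R4 (z=22.0): ¬under=1−0.70=0.30, ¬flat=1−0.28=0.72, accelerating=0.10; AND[max(0, a+b−1)] → w = 0.00
Weighted average = (0.49·81.0 + 0.70·16.0 + 0.86·34.8 + 0.00·22.0) / (0.49 + 0.70 + 0.86 + 0.00)
  = 80.8180 / 2.0500 = 39.423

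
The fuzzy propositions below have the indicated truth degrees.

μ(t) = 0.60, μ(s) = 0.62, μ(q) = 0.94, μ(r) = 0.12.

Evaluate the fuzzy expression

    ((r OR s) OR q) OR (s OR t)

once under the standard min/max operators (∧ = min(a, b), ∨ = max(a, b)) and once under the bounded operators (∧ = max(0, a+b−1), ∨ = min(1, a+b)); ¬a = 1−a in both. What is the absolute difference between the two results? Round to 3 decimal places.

0.060

Under standard min/max:
  r OR s = max(a, b) on (0.12, 0.62) = 0.62
  (r OR s) OR q = max(a, b) on (0.62, 0.94) = 0.94
  s OR t = max(a, b) on (0.62, 0.60) = 0.62
  ((r OR s) OR q) OR (s OR t) = max(a, b) on (0.94, 0.62) = 0.94
  → value = 0.9400
Under bounded:
  r OR s = min(1, a+b) on (0.12, 0.62) = 0.74
  (r OR s) OR q = min(1, a+b) on (0.74, 0.94) = 1.00
  s OR t = min(1, a+b) on (0.62, 0.60) = 1.00
  ((r OR s) OR q) OR (s OR t) = min(1, a+b) on (1.00, 1.00) = 1.00
  → value = 1.0000
|0.9400 − 1.0000| = 0.060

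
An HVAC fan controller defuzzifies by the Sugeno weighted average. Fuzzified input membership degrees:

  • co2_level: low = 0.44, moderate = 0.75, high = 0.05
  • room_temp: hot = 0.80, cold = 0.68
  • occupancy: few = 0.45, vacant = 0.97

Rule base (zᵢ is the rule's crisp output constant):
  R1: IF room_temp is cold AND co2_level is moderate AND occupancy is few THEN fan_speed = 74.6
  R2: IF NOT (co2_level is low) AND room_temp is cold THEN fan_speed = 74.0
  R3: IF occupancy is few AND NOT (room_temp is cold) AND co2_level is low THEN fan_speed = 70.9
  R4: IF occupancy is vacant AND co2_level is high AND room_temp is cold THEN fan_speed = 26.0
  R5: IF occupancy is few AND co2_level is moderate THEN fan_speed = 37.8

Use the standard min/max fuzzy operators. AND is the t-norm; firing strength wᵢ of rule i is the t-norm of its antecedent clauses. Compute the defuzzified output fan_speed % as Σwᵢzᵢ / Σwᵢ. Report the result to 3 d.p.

63.392

R1 (z=74.6): cold=0.68, moderate=0.75, few=0.45; AND[min(a, b)] → w = 0.45
R2 (z=74.0): ¬low=1−0.44=0.56, cold=0.68; AND[min(a, b)] → w = 0.56
R3 (z=70.9): few=0.45, ¬cold=1−0.68=0.32, low=0.44; AND[min(a, b)] → w = 0.32
R4 (z=26.0): vacant=0.97, high=0.05, cold=0.68; AND[min(a, b)] → w = 0.05
R5 (z=37.8): few=0.45, moderate=0.75; AND[min(a, b)] → w = 0.45
Weighted average = (0.45·74.6 + 0.56·74.0 + 0.32·70.9 + 0.05·26.0 + 0.45·37.8) / (0.45 + 0.56 + 0.32 + 0.05 + 0.45)
  = 116.0080 / 1.8300 = 63.392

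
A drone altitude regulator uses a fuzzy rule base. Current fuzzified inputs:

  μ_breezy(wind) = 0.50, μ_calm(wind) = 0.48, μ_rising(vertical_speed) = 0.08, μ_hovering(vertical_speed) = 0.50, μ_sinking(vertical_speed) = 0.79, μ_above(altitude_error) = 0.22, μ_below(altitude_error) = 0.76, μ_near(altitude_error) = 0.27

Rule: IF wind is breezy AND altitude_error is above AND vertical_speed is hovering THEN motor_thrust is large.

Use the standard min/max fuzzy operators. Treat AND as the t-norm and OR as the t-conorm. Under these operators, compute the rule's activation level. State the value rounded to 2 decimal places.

0.22

firing strength: breezy=0.50, above=0.22, hovering=0.50; AND[min(a, b)] → w = 0.22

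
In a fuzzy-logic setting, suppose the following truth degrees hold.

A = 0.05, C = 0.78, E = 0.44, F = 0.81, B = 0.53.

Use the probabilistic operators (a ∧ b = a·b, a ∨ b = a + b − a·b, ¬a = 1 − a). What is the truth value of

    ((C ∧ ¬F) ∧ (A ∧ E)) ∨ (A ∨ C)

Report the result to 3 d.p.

¬F = 1 − 0.8100 = 0.1900
C ∧ ¬F = a·b on (0.7800, 0.1900) = 0.1482
A ∧ E = a·b on (0.0500, 0.4400) = 0.0220
(C ∧ ¬F) ∧ (A ∧ E) = a·b on (0.1482, 0.0220) = 0.0033
A ∨ C = a + b − a·b on (0.0500, 0.7800) = 0.7910
((C ∧ ¬F) ∧ (A ∧ E)) ∨ (A ∨ C) = a + b − a·b on (0.0033, 0.7910) = 0.7917

0.792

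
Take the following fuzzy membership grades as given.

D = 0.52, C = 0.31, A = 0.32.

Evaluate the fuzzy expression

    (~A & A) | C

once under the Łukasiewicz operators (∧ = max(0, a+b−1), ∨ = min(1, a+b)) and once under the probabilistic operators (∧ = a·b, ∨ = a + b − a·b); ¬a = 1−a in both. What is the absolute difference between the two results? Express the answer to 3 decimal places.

0.150

Under Łukasiewicz:
  ~A = 1 − 0.32 = 0.68
  ~A & A = max(0, a+b−1) on (0.68, 0.32) = 0.00
  (~A & A) | C = min(1, a+b) on (0.00, 0.31) = 0.31
  → value = 0.3100
Under probabilistic:
  ~A = 1 − 0.3200 = 0.6800
  ~A & A = a·b on (0.6800, 0.3200) = 0.2176
  (~A & A) | C = a + b − a·b on (0.2176, 0.3100) = 0.4601
  → value = 0.4601
|0.3100 − 0.4601| = 0.150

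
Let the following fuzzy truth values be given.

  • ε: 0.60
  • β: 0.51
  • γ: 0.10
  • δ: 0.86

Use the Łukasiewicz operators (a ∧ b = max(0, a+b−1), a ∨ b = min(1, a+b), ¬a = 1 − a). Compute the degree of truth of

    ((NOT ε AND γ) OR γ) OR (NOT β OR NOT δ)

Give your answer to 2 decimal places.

NOT ε = 1 − 0.60 = 0.40
NOT ε AND γ = max(0, a+b−1) on (0.40, 0.10) = 0.00
(NOT ε AND γ) OR γ = min(1, a+b) on (0.00, 0.10) = 0.10
NOT β = 1 − 0.51 = 0.49
NOT δ = 1 − 0.86 = 0.14
NOT β OR NOT δ = min(1, a+b) on (0.49, 0.14) = 0.63
((NOT ε AND γ) OR γ) OR (NOT β OR NOT δ) = min(1, a+b) on (0.10, 0.63) = 0.73

0.73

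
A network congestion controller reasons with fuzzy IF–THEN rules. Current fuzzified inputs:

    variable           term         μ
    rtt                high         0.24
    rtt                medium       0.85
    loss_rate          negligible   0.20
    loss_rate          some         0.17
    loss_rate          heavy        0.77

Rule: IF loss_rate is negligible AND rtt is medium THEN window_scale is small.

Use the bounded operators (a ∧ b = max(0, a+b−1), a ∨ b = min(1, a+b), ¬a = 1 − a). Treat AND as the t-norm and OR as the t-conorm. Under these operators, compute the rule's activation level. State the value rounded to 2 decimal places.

firing strength: negligible=0.20, medium=0.85; AND[max(0, a+b−1)] → w = 0.05

0.05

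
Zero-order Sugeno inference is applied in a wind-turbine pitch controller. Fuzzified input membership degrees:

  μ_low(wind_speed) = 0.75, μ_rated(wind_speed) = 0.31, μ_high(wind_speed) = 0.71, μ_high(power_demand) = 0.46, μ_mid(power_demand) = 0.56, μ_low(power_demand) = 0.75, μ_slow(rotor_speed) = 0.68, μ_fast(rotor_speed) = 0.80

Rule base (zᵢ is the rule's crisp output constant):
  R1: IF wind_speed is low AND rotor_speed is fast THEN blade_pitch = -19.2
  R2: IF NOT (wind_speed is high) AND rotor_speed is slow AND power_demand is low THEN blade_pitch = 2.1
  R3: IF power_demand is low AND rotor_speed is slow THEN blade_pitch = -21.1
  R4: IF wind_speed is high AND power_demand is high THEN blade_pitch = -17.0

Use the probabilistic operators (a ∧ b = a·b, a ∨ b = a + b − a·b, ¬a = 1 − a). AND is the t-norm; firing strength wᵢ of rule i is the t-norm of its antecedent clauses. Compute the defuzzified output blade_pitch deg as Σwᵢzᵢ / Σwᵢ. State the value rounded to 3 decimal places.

-17.370

R1 (z=-19.2): low=0.75, fast=0.80; AND[a·b] → w = 0.6000
R2 (z=2.1): ¬high=1−0.71=0.29, slow=0.68, low=0.75; AND[a·b] → w = 0.1479
R3 (z=-21.1): low=0.75, slow=0.68; AND[a·b] → w = 0.5100
R4 (z=-17.0): high=0.71, high=0.46; AND[a·b] → w = 0.3266
Weighted average = (0.6000·-19.2 + 0.1479·2.1 + 0.5100·-21.1 + 0.3266·-17.0) / (0.6000 + 0.1479 + 0.5100 + 0.3266)
  = -27.5226 / 1.5845 = -17.370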